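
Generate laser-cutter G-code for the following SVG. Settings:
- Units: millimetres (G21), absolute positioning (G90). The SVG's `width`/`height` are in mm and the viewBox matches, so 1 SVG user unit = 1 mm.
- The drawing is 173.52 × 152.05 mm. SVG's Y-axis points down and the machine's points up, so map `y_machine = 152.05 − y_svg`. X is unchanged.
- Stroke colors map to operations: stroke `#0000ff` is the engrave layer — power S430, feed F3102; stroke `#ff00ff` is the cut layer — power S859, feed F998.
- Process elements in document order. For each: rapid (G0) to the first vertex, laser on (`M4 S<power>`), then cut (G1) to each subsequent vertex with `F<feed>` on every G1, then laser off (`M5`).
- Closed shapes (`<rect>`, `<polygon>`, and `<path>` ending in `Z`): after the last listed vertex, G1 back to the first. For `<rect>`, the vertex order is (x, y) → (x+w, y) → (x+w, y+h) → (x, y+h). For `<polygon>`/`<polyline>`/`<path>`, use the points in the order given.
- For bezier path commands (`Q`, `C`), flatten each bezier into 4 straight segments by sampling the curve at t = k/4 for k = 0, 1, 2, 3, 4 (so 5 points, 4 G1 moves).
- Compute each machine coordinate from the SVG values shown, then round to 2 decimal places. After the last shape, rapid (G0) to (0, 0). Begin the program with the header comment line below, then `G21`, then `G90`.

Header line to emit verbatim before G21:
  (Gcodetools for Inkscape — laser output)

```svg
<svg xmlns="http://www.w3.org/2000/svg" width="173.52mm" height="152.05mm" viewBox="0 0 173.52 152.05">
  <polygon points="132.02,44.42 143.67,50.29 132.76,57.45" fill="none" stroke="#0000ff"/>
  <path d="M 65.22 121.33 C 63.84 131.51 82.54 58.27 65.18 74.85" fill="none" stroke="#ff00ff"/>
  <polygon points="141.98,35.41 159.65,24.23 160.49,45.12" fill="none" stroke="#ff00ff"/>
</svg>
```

1 u = 1 mm; y_m = 152.05 − y.

[1] `<polygon>` regular polygon, #0000ff→engrave S430 F3102: (132.02,107.63) → (143.67,101.76) → (132.76,94.60) → (132.02,107.63) (closed)

[2] `<path>` cubic bezier, #ff00ff→cut S859 F998: (65.22,30.72) → (67.07,36.02) → (71.19,56.36) → (72.32,75.50) → (65.18,77.20)

[3] `<polygon>` regular polygon, #ff00ff→cut S859 F998: (141.98,116.64) → (159.65,127.82) → (160.49,106.93) → (141.98,116.64) (closed)

(Gcodetools for Inkscape — laser output)
G21
G90
G0 X132.02 Y107.63
M4 S430
G1 X143.67 Y101.76 F3102
G1 X132.76 Y94.60 F3102
G1 X132.02 Y107.63 F3102
M5
G0 X65.22 Y30.72
M4 S859
G1 X67.07 Y36.02 F998
G1 X71.19 Y56.36 F998
G1 X72.32 Y75.50 F998
G1 X65.18 Y77.20 F998
M5
G0 X141.98 Y116.64
M4 S859
G1 X159.65 Y127.82 F998
G1 X160.49 Y106.93 F998
G1 X141.98 Y116.64 F998
M5
G0 X0.00 Y0.00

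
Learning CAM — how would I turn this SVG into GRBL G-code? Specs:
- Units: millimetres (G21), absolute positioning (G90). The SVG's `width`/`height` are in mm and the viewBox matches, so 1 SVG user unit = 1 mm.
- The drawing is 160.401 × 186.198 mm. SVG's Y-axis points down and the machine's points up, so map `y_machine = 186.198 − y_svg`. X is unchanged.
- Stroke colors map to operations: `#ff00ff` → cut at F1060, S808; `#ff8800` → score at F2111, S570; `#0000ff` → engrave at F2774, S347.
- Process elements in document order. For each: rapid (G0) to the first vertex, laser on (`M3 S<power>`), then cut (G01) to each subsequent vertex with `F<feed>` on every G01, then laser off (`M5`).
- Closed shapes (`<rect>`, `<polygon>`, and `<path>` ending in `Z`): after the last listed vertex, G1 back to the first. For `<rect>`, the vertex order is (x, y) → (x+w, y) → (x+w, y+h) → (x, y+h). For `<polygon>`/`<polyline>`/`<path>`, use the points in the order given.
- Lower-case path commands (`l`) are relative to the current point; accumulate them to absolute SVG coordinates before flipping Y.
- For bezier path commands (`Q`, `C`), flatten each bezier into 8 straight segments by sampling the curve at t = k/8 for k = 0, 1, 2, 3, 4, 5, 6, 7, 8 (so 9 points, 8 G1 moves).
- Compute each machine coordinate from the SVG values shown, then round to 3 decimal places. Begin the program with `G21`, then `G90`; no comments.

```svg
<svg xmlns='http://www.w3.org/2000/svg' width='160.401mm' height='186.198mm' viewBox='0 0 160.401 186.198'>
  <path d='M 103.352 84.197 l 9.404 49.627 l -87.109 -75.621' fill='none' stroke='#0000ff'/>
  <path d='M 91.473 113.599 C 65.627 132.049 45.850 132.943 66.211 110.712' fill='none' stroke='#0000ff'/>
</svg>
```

G21
G90
G0 X103.352 Y102.001
M3 S347
G01 X112.756 Y52.374 F2774
G01 X25.647 Y127.995 F2774
M5
G0 X91.473 Y72.599
M3 S347
G01 X82.132 Y66.514 F2774
G01 X73.759 Y62.140 F2774
G01 X66.753 Y59.543 F2774
G01 X61.514 Y58.787 F2774
G01 X58.441 Y59.938 F2774
G01 X57.934 Y63.062 F2774
G01 X60.391 Y68.222 F2774
G01 X66.211 Y75.486 F2774
M5

viewBox `0 0 160.401 186.198` with mm width/height → 1 unit = 1 mm. Flip: y_m = 186.198 − y_svg.

**Shape 1** — `<path>` open polyline, stroke `#0000ff` → engrave (S347, F2774). Machine vertices: (103.352,102.001) → (112.756,52.374) → (25.647,127.995). Open path.

**Shape 2** — `<path>` cubic bezier, stroke `#0000ff` → engrave (S347, F2774). Control points (SVG): P0=(91.473,113.599), P1=(65.627,132.049), P2=(45.850,132.943), P3=(66.211,110.712); sampled at t=k/8. Machine vertices: (91.473,72.599) → (82.132,66.514) → (73.759,62.140) → (66.753,59.543) → (61.514,58.787) → (58.441,59.938) → (57.934,63.062) → (60.391,68.222) → (66.211,75.486). Open path.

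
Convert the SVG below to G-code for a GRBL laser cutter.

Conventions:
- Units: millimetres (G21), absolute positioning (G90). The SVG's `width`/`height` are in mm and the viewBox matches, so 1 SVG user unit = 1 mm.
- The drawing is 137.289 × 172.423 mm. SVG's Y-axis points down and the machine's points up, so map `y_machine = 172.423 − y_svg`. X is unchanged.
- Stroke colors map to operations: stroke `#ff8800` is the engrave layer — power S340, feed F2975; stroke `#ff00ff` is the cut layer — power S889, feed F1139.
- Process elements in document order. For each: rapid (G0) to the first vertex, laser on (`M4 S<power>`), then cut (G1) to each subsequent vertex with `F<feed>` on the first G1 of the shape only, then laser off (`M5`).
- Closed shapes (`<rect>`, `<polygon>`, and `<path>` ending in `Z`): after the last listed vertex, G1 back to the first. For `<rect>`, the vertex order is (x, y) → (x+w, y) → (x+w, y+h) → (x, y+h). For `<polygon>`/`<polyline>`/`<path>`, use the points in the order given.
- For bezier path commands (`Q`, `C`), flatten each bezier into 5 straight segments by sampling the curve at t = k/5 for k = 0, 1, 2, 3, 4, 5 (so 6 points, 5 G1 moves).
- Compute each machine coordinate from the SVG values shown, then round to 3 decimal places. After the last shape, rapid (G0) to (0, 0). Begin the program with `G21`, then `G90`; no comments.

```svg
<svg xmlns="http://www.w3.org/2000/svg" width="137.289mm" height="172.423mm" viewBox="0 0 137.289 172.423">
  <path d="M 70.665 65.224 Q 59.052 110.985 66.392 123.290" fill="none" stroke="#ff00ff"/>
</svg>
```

1 u = 1 mm; y_m = 172.423 − y.

[1] `<path>` quadratic bezier, #ff00ff→cut S889 F1139: (70.665,107.199) → (66.778,90.233) → (64.407,75.943) → (63.552,64.330) → (64.214,55.393) → (66.392,49.133)

G21
G90
G0 X70.665 Y107.199
M4 S889
G1 X66.778 Y90.233 F1139
G1 X64.407 Y75.943
G1 X63.552 Y64.330
G1 X64.214 Y55.393
G1 X66.392 Y49.133
M5
G0 X0.000 Y0.000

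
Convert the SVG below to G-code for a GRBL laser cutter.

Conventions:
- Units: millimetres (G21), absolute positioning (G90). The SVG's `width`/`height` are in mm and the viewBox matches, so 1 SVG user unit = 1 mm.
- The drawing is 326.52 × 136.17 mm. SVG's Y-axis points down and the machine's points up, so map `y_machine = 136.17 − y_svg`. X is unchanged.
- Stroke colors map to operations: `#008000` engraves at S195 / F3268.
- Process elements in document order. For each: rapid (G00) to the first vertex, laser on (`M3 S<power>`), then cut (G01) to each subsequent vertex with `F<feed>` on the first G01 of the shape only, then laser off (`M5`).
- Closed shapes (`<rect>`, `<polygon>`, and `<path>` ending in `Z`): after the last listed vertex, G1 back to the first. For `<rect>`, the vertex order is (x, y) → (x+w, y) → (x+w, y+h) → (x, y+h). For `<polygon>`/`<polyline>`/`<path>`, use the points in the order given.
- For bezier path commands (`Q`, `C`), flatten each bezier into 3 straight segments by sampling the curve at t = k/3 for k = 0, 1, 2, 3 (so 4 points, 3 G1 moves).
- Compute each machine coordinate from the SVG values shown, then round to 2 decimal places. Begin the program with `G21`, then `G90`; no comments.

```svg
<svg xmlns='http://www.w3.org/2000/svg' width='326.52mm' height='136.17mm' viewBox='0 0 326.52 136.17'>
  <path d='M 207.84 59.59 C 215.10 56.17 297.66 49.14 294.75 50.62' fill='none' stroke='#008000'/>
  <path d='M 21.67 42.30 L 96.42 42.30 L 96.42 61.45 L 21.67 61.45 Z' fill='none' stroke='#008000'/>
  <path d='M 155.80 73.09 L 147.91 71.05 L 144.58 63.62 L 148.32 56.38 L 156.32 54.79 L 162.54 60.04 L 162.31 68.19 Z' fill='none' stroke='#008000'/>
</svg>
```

G21
G90
G00 X207.84 Y76.58
M3 S195
G01 X234.25 Y80.75 F3268
G01 X275.12 Y84.64
G01 X294.75 Y85.55
M5
G00 X21.67 Y93.87
M3 S195
G01 X96.42 Y93.87 F3268
G01 X96.42 Y74.72
G01 X21.67 Y74.72
G01 X21.67 Y93.87
M5
G00 X155.80 Y63.08
M3 S195
G01 X147.91 Y65.12 F3268
G01 X144.58 Y72.55
G01 X148.32 Y79.79
G01 X156.32 Y81.38
G01 X162.54 Y76.13
G01 X162.31 Y67.98
G01 X155.80 Y63.08
M5

viewBox `0 0 326.52 136.17` with mm width/height → 1 unit = 1 mm. Flip: y_m = 136.17 − y_svg.

**Shape 1** — `<path>` cubic bezier, stroke `#008000` → engrave (S195, F3268). Control points (SVG): P0=(207.84,59.59), P1=(215.10,56.17), P2=(297.66,49.14), P3=(294.75,50.62); sampled at t=k/3. Machine vertices: (207.84,76.58) → (234.25,80.75) → (275.12,84.64) → (294.75,85.55). Open path.

**Shape 2** — `<path>` rectangle, stroke `#008000` → engrave (S195, F3268). Machine vertices: (21.67,93.87) → (96.42,93.87) → (96.42,74.72) → (21.67,74.72) → (21.67,93.87). Closed: final G1 returns to the first vertex.

**Shape 3** — `<path>` regular polygon, stroke `#008000` → engrave (S195, F3268). Machine vertices: (155.80,63.08) → (147.91,65.12) → (144.58,72.55) → (148.32,79.79) → (156.32,81.38) → (162.54,76.13) → (162.31,67.98) → (155.80,63.08). Closed: final G1 returns to the first vertex.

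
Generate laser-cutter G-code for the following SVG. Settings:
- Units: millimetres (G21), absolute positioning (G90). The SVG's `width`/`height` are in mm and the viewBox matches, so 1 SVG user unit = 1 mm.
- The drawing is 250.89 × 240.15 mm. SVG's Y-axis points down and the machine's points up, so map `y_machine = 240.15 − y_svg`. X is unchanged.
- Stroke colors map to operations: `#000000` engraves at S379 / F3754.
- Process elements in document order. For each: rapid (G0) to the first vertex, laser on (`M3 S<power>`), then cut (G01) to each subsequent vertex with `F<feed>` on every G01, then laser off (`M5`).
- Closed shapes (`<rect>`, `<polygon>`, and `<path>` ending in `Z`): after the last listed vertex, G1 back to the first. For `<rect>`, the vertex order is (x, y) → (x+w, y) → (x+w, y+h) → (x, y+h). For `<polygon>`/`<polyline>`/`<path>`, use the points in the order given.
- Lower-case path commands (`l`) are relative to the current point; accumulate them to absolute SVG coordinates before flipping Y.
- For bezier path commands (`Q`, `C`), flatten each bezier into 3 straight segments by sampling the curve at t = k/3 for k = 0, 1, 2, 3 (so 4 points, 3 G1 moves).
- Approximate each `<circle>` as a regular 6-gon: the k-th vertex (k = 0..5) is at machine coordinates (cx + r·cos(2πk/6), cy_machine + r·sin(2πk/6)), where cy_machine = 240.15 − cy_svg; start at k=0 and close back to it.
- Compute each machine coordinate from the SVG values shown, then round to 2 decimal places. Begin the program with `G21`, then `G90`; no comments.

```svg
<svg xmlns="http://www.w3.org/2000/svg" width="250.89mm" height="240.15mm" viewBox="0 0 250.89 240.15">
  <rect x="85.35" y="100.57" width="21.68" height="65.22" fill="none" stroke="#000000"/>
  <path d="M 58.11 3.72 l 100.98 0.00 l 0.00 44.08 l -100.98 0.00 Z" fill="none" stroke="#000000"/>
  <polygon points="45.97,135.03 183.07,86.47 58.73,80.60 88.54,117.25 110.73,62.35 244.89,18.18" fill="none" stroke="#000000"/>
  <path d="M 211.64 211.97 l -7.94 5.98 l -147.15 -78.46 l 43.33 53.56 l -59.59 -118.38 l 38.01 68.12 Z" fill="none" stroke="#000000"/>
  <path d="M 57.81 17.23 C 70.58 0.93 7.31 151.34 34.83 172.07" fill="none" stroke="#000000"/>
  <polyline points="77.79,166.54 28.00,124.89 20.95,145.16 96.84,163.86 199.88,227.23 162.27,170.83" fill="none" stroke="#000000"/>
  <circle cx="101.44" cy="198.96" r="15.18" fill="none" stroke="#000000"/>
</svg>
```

Since the viewBox matches the mm dimensions, user units are millimetres directly. The only transform is the Y-flip y_m = 240.15 − y_svg.

Shape 1 is a rectangle drawn with `<rect>`. Its stroke #000000 means engrave at S379, F3754. After flipping Y the toolpath is (85.35,139.58) → (107.03,139.58) → (107.03,74.36) → (85.35,74.36) → (85.35,139.58), returning to the start.

Shape 2 is a rectangle drawn with `<path>`. Its stroke #000000 means engrave at S379, F3754. After flipping Y the toolpath is (58.11,236.43) → (159.09,236.43) → (159.09,192.35) → (58.11,192.35) → (58.11,236.43), returning to the start.

Shape 3 is a closed polygon drawn with `<polygon>`. Its stroke #000000 means engrave at S379, F3754. After flipping Y the toolpath is (45.97,105.12) → (183.07,153.68) → (58.73,159.55) → (88.54,122.90) → (110.73,177.80) → (244.89,221.97) → (45.97,105.12), returning to the start.

Shape 4 is a closed polygon drawn with `<path>`. Its stroke #000000 means engrave at S379, F3754. After flipping Y the toolpath is (211.64,28.18) → (203.70,22.20) → (56.55,100.66) → (99.88,47.10) → (40.29,165.48) → (78.30,97.36) → (211.64,28.18), returning to the start.

Shape 5 is a cubic bezier drawn with `<path>`. Its stroke #000000 means engrave at S379, F3754. After flipping Y the toolpath is (57.81,222.92) → (51.41,194.63) → (31.39,121.06) → (34.83,68.08).

Shape 6 is a open polyline drawn with `<polyline>`. Its stroke #000000 means engrave at S379, F3754. After flipping Y the toolpath is (77.79,73.61) → (28.00,115.26) → (20.95,94.99) → (96.84,76.29) → (199.88,12.92) → (162.27,69.32).

Shape 7 is a circle drawn with `<circle>`. Its stroke #000000 means engrave at S379, F3754. After flipping Y the toolpath is (116.62,41.19) → (109.03,54.34) → (93.85,54.34) → (86.26,41.19) → (93.85,28.04) → (109.03,28.04) → (116.62,41.19), returning to the start.

G21
G90
G0 X85.35 Y139.58
M3 S379
G01 X107.03 Y139.58 F3754
G01 X107.03 Y74.36 F3754
G01 X85.35 Y74.36 F3754
G01 X85.35 Y139.58 F3754
M5
G0 X58.11 Y236.43
M3 S379
G01 X159.09 Y236.43 F3754
G01 X159.09 Y192.35 F3754
G01 X58.11 Y192.35 F3754
G01 X58.11 Y236.43 F3754
M5
G0 X45.97 Y105.12
M3 S379
G01 X183.07 Y153.68 F3754
G01 X58.73 Y159.55 F3754
G01 X88.54 Y122.90 F3754
G01 X110.73 Y177.80 F3754
G01 X244.89 Y221.97 F3754
G01 X45.97 Y105.12 F3754
M5
G0 X211.64 Y28.18
M3 S379
G01 X203.70 Y22.20 F3754
G01 X56.55 Y100.66 F3754
G01 X99.88 Y47.10 F3754
G01 X40.29 Y165.48 F3754
G01 X78.30 Y97.36 F3754
G01 X211.64 Y28.18 F3754
M5
G0 X57.81 Y222.92
M3 S379
G01 X51.41 Y194.63 F3754
G01 X31.39 Y121.06 F3754
G01 X34.83 Y68.08 F3754
M5
G0 X77.79 Y73.61
M3 S379
G01 X28.00 Y115.26 F3754
G01 X20.95 Y94.99 F3754
G01 X96.84 Y76.29 F3754
G01 X199.88 Y12.92 F3754
G01 X162.27 Y69.32 F3754
M5
G0 X116.62 Y41.19
M3 S379
G01 X109.03 Y54.34 F3754
G01 X93.85 Y54.34 F3754
G01 X86.26 Y41.19 F3754
G01 X93.85 Y28.04 F3754
G01 X109.03 Y28.04 F3754
G01 X116.62 Y41.19 F3754
M5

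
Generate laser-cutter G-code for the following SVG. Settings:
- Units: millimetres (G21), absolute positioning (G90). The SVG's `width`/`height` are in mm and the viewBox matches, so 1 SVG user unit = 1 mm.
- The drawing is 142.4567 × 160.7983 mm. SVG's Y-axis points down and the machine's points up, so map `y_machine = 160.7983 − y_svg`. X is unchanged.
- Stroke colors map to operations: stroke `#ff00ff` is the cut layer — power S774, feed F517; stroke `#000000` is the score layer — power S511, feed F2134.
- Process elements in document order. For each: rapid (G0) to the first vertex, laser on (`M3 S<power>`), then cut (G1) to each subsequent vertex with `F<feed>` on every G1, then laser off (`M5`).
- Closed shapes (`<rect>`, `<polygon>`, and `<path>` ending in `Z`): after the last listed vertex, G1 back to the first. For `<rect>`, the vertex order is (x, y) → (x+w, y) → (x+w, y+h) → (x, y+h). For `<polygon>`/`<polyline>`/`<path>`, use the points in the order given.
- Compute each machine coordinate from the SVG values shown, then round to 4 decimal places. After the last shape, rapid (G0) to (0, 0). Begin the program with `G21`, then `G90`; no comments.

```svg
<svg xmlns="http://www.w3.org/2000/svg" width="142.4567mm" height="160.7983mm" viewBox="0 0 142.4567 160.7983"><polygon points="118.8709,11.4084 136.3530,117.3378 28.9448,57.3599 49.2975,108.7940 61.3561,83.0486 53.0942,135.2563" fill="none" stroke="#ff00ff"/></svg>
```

Since the viewBox matches the mm dimensions, user units are millimetres directly. The only transform is the Y-flip y_m = 160.7983 − y_svg.

Shape 1 is a closed polygon drawn with `<polygon>`. Its stroke #ff00ff means cut at S774, F517. After flipping Y the toolpath is (118.8709,149.3899) → (136.3530,43.4605) → (28.9448,103.4384) → (49.2975,52.0043) → (61.3561,77.7497) → (53.0942,25.5420) → (118.8709,149.3899), returning to the start.

G21
G90
G0 X118.8709 Y149.3899
M3 S774
G1 X136.3530 Y43.4605 F517
G1 X28.9448 Y103.4384 F517
G1 X49.2975 Y52.0043 F517
G1 X61.3561 Y77.7497 F517
G1 X53.0942 Y25.5420 F517
G1 X118.8709 Y149.3899 F517
M5
G0 X0.0000 Y0.0000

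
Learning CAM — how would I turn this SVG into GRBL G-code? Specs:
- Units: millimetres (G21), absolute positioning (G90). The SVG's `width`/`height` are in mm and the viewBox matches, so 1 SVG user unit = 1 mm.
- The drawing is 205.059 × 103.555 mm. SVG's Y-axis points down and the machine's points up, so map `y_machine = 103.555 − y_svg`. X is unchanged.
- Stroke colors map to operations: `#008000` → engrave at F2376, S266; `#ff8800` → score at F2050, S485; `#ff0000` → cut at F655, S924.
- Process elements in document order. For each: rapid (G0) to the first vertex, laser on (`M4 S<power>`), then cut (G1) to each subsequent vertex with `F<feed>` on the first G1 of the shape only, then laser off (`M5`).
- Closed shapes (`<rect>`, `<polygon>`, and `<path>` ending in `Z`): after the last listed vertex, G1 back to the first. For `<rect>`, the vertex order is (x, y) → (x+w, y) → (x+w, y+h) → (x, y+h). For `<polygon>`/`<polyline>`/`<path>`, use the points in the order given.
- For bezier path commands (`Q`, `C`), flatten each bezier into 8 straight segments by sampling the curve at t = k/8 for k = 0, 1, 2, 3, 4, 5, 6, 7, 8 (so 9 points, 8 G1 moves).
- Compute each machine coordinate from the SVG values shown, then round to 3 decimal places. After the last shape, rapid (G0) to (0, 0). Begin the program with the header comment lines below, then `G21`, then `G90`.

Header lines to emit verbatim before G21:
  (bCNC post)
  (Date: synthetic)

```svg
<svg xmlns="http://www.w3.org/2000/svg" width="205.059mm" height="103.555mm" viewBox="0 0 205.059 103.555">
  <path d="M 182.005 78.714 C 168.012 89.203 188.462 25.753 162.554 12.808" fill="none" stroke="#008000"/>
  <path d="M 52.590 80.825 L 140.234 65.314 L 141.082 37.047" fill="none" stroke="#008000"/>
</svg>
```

(bCNC post)
(Date: synthetic)
G21
G90
G0 X182.005 Y24.841
M4 S266
G1 X178.214 Y24.130 F2376
G1 X176.706 Y28.893
G1 X176.533 Y37.671
G1 X176.748 Y49.006
G1 X176.404 Y61.440
G1 X174.555 Y73.513
G1 X170.254 Y83.768
G1 X162.554 Y90.747
M5
G0 X52.590 Y22.730
M4 S266
G1 X140.234 Y38.241 F2376
G1 X141.082 Y66.508
M5
G0 X0.000 Y0.000

viewBox `0 0 205.059 103.555` with mm width/height → 1 unit = 1 mm. Flip: y_m = 103.555 − y_svg.

**Shape 1** — `<path>` cubic bezier, stroke `#008000` → engrave (S266, F2376). Control points (SVG): P0=(182.005,78.714), P1=(168.012,89.203), P2=(188.462,25.753), P3=(162.554,12.808); sampled at t=k/8. Machine vertices: (182.005,24.841) → (178.214,24.130) → (176.706,28.893) → (176.533,37.671) → (176.748,49.006) → (176.404,61.440) → (174.555,73.513) → (170.254,83.768) → (162.554,90.747). Open path.

**Shape 2** — `<path>` open polyline, stroke `#008000` → engrave (S266, F2376). Machine vertices: (52.590,22.730) → (140.234,38.241) → (141.082,66.508). Open path.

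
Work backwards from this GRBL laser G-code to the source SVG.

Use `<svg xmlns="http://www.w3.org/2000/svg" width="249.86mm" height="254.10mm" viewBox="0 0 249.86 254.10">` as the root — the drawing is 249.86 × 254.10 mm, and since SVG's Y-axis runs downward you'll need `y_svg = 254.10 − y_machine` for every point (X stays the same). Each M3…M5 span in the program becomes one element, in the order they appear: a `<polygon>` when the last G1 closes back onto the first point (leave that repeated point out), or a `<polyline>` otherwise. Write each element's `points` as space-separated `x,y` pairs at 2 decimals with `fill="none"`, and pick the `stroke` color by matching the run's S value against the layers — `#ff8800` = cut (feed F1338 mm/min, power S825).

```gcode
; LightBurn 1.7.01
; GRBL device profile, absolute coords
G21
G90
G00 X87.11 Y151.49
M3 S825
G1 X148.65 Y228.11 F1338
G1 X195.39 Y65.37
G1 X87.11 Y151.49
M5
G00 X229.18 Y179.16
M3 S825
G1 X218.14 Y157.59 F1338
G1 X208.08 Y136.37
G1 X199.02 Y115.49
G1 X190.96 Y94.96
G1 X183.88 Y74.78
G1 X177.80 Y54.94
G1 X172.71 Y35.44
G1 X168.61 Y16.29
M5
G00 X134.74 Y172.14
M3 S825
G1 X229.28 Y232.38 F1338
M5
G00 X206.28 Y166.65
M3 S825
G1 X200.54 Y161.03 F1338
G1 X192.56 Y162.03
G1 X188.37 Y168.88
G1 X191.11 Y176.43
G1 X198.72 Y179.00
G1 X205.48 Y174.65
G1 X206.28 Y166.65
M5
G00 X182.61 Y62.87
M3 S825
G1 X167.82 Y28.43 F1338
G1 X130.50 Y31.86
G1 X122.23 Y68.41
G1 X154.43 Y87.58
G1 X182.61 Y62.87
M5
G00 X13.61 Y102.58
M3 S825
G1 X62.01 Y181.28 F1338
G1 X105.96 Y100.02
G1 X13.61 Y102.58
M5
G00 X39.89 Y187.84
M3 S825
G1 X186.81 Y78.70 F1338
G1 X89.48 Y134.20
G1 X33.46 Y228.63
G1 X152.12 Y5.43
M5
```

<svg xmlns="http://www.w3.org/2000/svg" width="249.86mm" height="254.10mm" viewBox="0 0 249.86 254.10">
  <polygon points="87.11,102.61 148.65,25.99 195.39,188.73" fill="none" stroke="#ff8800"/>
  <polyline points="229.18,74.94 218.14,96.51 208.08,117.73 199.02,138.61 190.96,159.14 183.88,179.32 177.80,199.16 172.71,218.66 168.61,237.81" fill="none" stroke="#ff8800"/>
  <polyline points="134.74,81.96 229.28,21.72" fill="none" stroke="#ff8800"/>
  <polygon points="206.28,87.45 200.54,93.07 192.56,92.07 188.37,85.22 191.11,77.67 198.72,75.10 205.48,79.45" fill="none" stroke="#ff8800"/>
  <polygon points="182.61,191.23 167.82,225.67 130.50,222.24 122.23,185.69 154.43,166.52" fill="none" stroke="#ff8800"/>
  <polygon points="13.61,151.52 62.01,72.82 105.96,154.08" fill="none" stroke="#ff8800"/>
  <polyline points="39.89,66.26 186.81,175.40 89.48,119.90 33.46,25.47 152.12,248.67" fill="none" stroke="#ff8800"/>
</svg>

Each laser-on run becomes one SVG element. Flip Y back into SVG space with y_svg = 254.10 − y_machine. Every run uses S825, so all elements get stroke `#ff8800` (cut).

Run 1: The run returns to its start, so emit a `<polygon>` with points (Y-flipped): 87.11,102.61 148.65,25.99 195.39,188.73.

Run 2: The run is open, so emit a `<polyline>` with points (Y-flipped): 229.18,74.94 218.14,96.51 208.08,117.73 199.02,138.61 190.96,159.14 183.88,179.32 177.80,199.16 172.71,218.66 168.61,237.81.

Run 3: The run is open, so emit a `<polyline>` with points (Y-flipped): 134.74,81.96 229.28,21.72.

Run 4: The run returns to its start, so emit a `<polygon>` with points (Y-flipped): 206.28,87.45 200.54,93.07 192.56,92.07 188.37,85.22 191.11,77.67 198.72,75.10 205.48,79.45.

Run 5: The run returns to its start, so emit a `<polygon>` with points (Y-flipped): 182.61,191.23 167.82,225.67 130.50,222.24 122.23,185.69 154.43,166.52.

Run 6: The run returns to its start, so emit a `<polygon>` with points (Y-flipped): 13.61,151.52 62.01,72.82 105.96,154.08.

Run 7: The run is open, so emit a `<polyline>` with points (Y-flipped): 39.89,66.26 186.81,175.40 89.48,119.90 33.46,25.47 152.12,248.67.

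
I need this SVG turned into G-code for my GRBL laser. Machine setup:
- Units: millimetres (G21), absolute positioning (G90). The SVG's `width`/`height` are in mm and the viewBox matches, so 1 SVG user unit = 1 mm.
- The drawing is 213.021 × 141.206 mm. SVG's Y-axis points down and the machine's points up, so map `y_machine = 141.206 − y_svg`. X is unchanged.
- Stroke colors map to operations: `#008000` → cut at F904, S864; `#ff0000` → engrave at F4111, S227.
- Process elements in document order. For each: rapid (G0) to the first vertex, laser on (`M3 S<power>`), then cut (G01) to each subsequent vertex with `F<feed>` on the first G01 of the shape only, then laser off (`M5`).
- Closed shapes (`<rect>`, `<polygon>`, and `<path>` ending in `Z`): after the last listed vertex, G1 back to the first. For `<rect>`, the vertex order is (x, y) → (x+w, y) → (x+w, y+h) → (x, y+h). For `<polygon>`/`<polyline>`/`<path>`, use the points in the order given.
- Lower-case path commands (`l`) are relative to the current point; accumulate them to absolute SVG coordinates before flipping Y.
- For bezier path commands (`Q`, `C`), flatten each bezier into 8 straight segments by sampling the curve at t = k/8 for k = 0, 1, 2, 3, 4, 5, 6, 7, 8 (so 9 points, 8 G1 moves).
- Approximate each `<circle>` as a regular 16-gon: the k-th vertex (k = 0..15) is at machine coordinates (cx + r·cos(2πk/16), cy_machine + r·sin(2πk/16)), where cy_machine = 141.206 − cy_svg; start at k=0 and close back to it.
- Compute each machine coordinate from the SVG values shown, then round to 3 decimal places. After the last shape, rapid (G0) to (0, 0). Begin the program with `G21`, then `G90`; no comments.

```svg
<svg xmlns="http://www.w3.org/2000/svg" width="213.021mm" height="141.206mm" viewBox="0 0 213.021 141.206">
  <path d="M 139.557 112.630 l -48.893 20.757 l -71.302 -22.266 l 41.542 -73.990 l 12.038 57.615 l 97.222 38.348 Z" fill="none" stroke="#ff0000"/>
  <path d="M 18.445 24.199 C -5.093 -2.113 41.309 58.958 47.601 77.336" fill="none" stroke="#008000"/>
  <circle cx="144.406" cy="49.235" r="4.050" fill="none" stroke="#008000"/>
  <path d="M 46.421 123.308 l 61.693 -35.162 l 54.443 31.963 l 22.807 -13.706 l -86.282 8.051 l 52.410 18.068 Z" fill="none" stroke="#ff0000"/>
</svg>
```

1 u = 1 mm; y_m = 141.206 − y.

[1] `<path>` closed polygon, #ff0000→engrave S227 F4111: (139.557,28.576) → (90.664,7.819) → (19.362,30.085) → (60.904,104.075) → (72.942,46.460) → (170.164,8.112) → (139.557,28.576) (closed)

[2] `<path>` cubic bezier, #008000→cut S864 F904: (18.445,117.007) → (12.682,123.032) → (12.186,122.389) → (15.667,116.603) → (21.837,107.197) → (29.405,95.697) → (37.081,83.626) → (43.576,72.509) → (47.601,63.870)

[3] `<circle>` circle, #008000→cut S864 F904: (148.456,91.971) → (148.148,93.521) → (147.270,94.835) → (145.956,95.713) → (144.406,96.021) → (142.856,95.713) → (141.542,94.835) → (140.664,93.521) → (140.356,91.971) → (140.664,90.421) → (141.542,89.107) → (142.856,88.229) → (144.406,87.921) → (145.956,88.229) → (147.270,89.107) → (148.148,90.421) → (148.456,91.971) (closed)

[4] `<path>` closed polygon, #ff0000→engrave S227 F4111: (46.421,17.898) → (108.114,53.060) → (162.557,21.097) → (185.364,34.803) → (99.082,26.752) → (151.492,8.684) → (46.421,17.898) (closed)

G21
G90
G0 X139.557 Y28.576
M3 S227
G01 X90.664 Y7.819 F4111
G01 X19.362 Y30.085
G01 X60.904 Y104.075
G01 X72.942 Y46.460
G01 X170.164 Y8.112
G01 X139.557 Y28.576
M5
G0 X18.445 Y117.007
M3 S864
G01 X12.682 Y123.032 F904
G01 X12.186 Y122.389
G01 X15.667 Y116.603
G01 X21.837 Y107.197
G01 X29.405 Y95.697
G01 X37.081 Y83.626
G01 X43.576 Y72.509
G01 X47.601 Y63.870
M5
G0 X148.456 Y91.971
M3 S864
G01 X148.148 Y93.521 F904
G01 X147.270 Y94.835
G01 X145.956 Y95.713
G01 X144.406 Y96.021
G01 X142.856 Y95.713
G01 X141.542 Y94.835
G01 X140.664 Y93.521
G01 X140.356 Y91.971
G01 X140.664 Y90.421
G01 X141.542 Y89.107
G01 X142.856 Y88.229
G01 X144.406 Y87.921
G01 X145.956 Y88.229
G01 X147.270 Y89.107
G01 X148.148 Y90.421
G01 X148.456 Y91.971
M5
G0 X46.421 Y17.898
M3 S227
G01 X108.114 Y53.060 F4111
G01 X162.557 Y21.097
G01 X185.364 Y34.803
G01 X99.082 Y26.752
G01 X151.492 Y8.684
G01 X46.421 Y17.898
M5
G0 X0.000 Y0.000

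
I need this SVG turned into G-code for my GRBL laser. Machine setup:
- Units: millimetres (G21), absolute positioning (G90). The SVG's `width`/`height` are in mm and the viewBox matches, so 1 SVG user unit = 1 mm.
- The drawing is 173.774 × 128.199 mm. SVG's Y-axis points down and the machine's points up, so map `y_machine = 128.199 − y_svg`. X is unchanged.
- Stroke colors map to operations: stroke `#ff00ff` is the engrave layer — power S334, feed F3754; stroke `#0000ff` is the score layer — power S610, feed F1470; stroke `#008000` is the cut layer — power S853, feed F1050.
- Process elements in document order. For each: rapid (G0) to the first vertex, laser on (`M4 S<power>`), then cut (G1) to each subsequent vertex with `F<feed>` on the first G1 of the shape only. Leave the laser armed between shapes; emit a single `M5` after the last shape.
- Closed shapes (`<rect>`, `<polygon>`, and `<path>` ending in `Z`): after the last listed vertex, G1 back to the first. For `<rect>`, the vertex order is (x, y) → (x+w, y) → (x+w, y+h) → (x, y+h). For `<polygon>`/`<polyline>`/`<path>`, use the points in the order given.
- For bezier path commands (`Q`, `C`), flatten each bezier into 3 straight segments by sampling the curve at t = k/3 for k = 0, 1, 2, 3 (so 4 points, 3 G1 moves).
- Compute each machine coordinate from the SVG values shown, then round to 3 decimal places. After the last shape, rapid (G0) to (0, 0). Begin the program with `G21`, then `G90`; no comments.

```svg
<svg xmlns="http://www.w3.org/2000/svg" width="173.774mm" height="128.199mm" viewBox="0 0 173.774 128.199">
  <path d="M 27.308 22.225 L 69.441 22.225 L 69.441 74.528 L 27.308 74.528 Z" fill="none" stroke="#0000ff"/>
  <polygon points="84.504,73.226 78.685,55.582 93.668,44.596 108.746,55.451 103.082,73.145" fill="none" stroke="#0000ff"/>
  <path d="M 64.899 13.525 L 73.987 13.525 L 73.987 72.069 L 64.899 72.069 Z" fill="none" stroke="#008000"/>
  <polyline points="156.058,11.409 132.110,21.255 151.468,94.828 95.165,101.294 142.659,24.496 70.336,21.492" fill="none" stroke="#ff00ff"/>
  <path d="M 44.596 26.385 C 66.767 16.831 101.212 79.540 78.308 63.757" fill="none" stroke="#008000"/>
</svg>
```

viewBox `0 0 173.774 128.199` with mm width/height → 1 unit = 1 mm. Flip: y_m = 128.199 − y_svg.

**Shape 1** — `<path>` rectangle, stroke `#0000ff` → score (S610, F1470). Machine vertices: (27.308,105.974) → (69.441,105.974) → (69.441,53.671) → (27.308,53.671) → (27.308,105.974). Closed: final G1 returns to the first vertex.

**Shape 2** — `<polygon>` regular polygon, stroke `#0000ff` → score (S610, F1470). Machine vertices: (84.504,54.973) → (78.685,72.617) → (93.668,83.603) → (108.746,72.748) → (103.082,55.054) → (84.504,54.973). Closed: final G1 returns to the first vertex.

**Shape 3** — `<path>` rectangle, stroke `#008000` → cut (S853, F1050). Machine vertices: (64.899,114.674) → (73.987,114.674) → (73.987,56.130) → (64.899,56.130) → (64.899,114.674). Closed: final G1 returns to the first vertex.

**Shape 4** — `<polyline>` open polyline, stroke `#ff00ff` → engrave (S334, F3754). Machine vertices: (156.058,116.790) → (132.110,106.944) → (151.468,33.371) → (95.165,26.905) → (142.659,103.703) → (70.336,106.707). Open path.

**Shape 5** — `<path>` cubic bezier, stroke `#008000` → cut (S853, F1050). Control points (SVG): P0=(44.596,26.385), P1=(66.767,16.831), P2=(101.212,79.540), P3=(78.308,63.757); sampled at t=k/3. Machine vertices: (44.596,101.814) → (68.280,92.864) → (84.674,69.239) → (78.308,64.442). Open path.

G21
G90
G0 X27.308 Y105.974
M4 S610
G1 X69.441 Y105.974 F1470
G1 X69.441 Y53.671
G1 X27.308 Y53.671
G1 X27.308 Y105.974
G0 X84.504 Y54.973
M4 S610
G1 X78.685 Y72.617 F1470
G1 X93.668 Y83.603
G1 X108.746 Y72.748
G1 X103.082 Y55.054
G1 X84.504 Y54.973
G0 X64.899 Y114.674
M4 S853
G1 X73.987 Y114.674 F1050
G1 X73.987 Y56.130
G1 X64.899 Y56.130
G1 X64.899 Y114.674
G0 X156.058 Y116.790
M4 S334
G1 X132.110 Y106.944 F3754
G1 X151.468 Y33.371
G1 X95.165 Y26.905
G1 X142.659 Y103.703
G1 X70.336 Y106.707
G0 X44.596 Y101.814
M4 S853
G1 X68.280 Y92.864 F1050
G1 X84.674 Y69.239
G1 X78.308 Y64.442
M5
G0 X0.000 Y0.000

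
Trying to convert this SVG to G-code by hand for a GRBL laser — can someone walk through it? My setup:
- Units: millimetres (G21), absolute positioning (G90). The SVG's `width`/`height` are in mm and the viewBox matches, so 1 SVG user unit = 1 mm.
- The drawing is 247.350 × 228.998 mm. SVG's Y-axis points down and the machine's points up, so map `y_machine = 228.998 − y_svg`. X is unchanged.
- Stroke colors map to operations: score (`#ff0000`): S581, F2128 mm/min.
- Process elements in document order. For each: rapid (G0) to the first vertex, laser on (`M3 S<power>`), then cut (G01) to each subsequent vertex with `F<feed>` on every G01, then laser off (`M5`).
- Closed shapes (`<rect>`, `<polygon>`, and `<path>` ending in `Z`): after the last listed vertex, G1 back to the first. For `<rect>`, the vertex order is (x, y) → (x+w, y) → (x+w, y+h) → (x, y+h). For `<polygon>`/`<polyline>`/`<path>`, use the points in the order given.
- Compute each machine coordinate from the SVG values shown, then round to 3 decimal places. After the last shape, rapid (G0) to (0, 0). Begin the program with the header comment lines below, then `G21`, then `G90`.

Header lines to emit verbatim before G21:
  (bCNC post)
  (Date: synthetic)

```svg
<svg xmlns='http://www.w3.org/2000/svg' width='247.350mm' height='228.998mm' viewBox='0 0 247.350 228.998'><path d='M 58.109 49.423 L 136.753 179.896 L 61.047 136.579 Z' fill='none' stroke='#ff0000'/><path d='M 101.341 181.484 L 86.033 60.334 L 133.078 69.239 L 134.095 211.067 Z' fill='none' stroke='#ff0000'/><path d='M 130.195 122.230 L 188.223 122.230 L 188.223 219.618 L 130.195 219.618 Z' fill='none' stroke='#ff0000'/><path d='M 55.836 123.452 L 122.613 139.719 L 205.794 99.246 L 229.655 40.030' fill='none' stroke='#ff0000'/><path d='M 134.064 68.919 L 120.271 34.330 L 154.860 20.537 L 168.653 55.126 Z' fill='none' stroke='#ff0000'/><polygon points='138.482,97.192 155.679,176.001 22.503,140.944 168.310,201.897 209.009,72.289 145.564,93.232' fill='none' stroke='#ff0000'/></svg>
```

(bCNC post)
(Date: synthetic)
G21
G90
G0 X58.109 Y179.575
M3 S581
G01 X136.753 Y49.102 F2128
G01 X61.047 Y92.419 F2128
G01 X58.109 Y179.575 F2128
M5
G0 X101.341 Y47.514
M3 S581
G01 X86.033 Y168.664 F2128
G01 X133.078 Y159.759 F2128
G01 X134.095 Y17.931 F2128
G01 X101.341 Y47.514 F2128
M5
G0 X130.195 Y106.768
M3 S581
G01 X188.223 Y106.768 F2128
G01 X188.223 Y9.380 F2128
G01 X130.195 Y9.380 F2128
G01 X130.195 Y106.768 F2128
M5
G0 X55.836 Y105.546
M3 S581
G01 X122.613 Y89.279 F2128
G01 X205.794 Y129.752 F2128
G01 X229.655 Y188.968 F2128
M5
G0 X134.064 Y160.079
M3 S581
G01 X120.271 Y194.668 F2128
G01 X154.860 Y208.461 F2128
G01 X168.653 Y173.872 F2128
G01 X134.064 Y160.079 F2128
M5
G0 X138.482 Y131.806
M3 S581
G01 X155.679 Y52.997 F2128
G01 X22.503 Y88.054 F2128
G01 X168.310 Y27.101 F2128
G01 X209.009 Y156.709 F2128
G01 X145.564 Y135.766 F2128
G01 X138.482 Y131.806 F2128
M5
G0 X0.000 Y0.000

Since the viewBox matches the mm dimensions, user units are millimetres directly. The only transform is the Y-flip y_m = 228.998 − y_svg.

Shape 1 is a closed polygon drawn with `<path>`. Its stroke #ff0000 means score at S581, F2128. After flipping Y the toolpath is (58.109,179.575) → (136.753,49.102) → (61.047,92.419) → (58.109,179.575), returning to the start.

Shape 2 is a closed polygon drawn with `<path>`. Its stroke #ff0000 means score at S581, F2128. After flipping Y the toolpath is (101.341,47.514) → (86.033,168.664) → (133.078,159.759) → (134.095,17.931) → (101.341,47.514), returning to the start.

Shape 3 is a rectangle drawn with `<path>`. Its stroke #ff0000 means score at S581, F2128. After flipping Y the toolpath is (130.195,106.768) → (188.223,106.768) → (188.223,9.380) → (130.195,9.380) → (130.195,106.768), returning to the start.

Shape 4 is a open polyline drawn with `<path>`. Its stroke #ff0000 means score at S581, F2128. After flipping Y the toolpath is (55.836,105.546) → (122.613,89.279) → (205.794,129.752) → (229.655,188.968).

Shape 5 is a regular polygon drawn with `<path>`. Its stroke #ff0000 means score at S581, F2128. After flipping Y the toolpath is (134.064,160.079) → (120.271,194.668) → (154.860,208.461) → (168.653,173.872) → (134.064,160.079), returning to the start.

Shape 6 is a closed polygon drawn with `<polygon>`. Its stroke #ff0000 means score at S581, F2128. After flipping Y the toolpath is (138.482,131.806) → (155.679,52.997) → (22.503,88.054) → (168.310,27.101) → (209.009,156.709) → (145.564,135.766) → (138.482,131.806), returning to the start.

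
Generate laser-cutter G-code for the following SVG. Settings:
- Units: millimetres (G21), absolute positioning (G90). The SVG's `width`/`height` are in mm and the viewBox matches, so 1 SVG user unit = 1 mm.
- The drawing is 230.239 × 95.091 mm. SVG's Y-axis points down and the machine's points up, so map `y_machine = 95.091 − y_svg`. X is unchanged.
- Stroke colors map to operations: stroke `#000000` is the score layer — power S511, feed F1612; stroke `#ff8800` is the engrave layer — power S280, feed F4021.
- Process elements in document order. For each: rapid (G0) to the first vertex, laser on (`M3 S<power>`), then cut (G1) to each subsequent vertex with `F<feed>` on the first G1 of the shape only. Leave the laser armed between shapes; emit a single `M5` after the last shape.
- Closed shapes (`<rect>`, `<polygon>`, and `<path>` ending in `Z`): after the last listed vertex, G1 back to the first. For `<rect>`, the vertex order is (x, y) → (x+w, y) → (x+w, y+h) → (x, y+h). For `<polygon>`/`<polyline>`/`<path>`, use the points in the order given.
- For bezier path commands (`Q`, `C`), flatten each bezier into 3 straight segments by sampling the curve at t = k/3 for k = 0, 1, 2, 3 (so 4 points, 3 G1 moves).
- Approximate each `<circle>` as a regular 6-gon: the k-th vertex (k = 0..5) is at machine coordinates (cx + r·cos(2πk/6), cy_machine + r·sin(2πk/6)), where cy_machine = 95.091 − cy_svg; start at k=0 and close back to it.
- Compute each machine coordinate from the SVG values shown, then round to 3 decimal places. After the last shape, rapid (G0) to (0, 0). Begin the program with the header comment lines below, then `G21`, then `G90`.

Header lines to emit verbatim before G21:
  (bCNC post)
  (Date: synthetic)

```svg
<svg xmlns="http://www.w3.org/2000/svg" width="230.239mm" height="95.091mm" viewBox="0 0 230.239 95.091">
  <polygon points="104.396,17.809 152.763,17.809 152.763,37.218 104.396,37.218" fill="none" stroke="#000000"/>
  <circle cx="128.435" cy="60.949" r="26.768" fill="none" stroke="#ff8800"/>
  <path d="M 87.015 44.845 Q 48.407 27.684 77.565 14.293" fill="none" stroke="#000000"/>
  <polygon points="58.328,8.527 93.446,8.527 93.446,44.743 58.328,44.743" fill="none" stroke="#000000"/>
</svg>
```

(bCNC post)
(Date: synthetic)
G21
G90
G0 X104.396 Y77.282
M3 S511
G1 X152.763 Y77.282 F1612
G1 X152.763 Y57.873
G1 X104.396 Y57.873
G1 X104.396 Y77.282
G0 X155.203 Y34.142
M3 S280
G1 X141.819 Y57.324 F4021
G1 X115.051 Y57.324
G1 X101.667 Y34.142
G1 X115.051 Y10.960
G1 X141.819 Y10.960
G1 X155.203 Y34.142
G0 X87.015 Y50.246
M3 S511
G1 X68.806 Y61.268 F1612
G1 X65.656 Y71.452
G1 X77.565 Y80.798
G0 X58.328 Y86.564
M3 S511
G1 X93.446 Y86.564 F1612
G1 X93.446 Y50.348
G1 X58.328 Y50.348
G1 X58.328 Y86.564
M5
G0 X0.000 Y0.000

1 u = 1 mm; y_m = 95.091 − y.

[1] `<polygon>` rectangle, #000000→score S511 F1612: (104.396,77.282) → (152.763,77.282) → (152.763,57.873) → (104.396,57.873) → (104.396,77.282) (closed)

[2] `<circle>` circle, #ff8800→engrave S280 F4021: (155.203,34.142) → (141.819,57.324) → (115.051,57.324) → (101.667,34.142) → (115.051,10.960) → (141.819,10.960) → (155.203,34.142) (closed)

[3] `<path>` quadratic bezier, #000000→score S511 F1612: (87.015,50.246) → (68.806,61.268) → (65.656,71.452) → (77.565,80.798)

[4] `<polygon>` rectangle, #000000→score S511 F1612: (58.328,86.564) → (93.446,86.564) → (93.446,50.348) → (58.328,50.348) → (58.328,86.564) (closed)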